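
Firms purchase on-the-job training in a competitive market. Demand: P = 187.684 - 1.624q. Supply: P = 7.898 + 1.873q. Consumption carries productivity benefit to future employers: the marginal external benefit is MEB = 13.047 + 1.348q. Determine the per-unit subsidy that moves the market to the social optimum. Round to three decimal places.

Social marginal benefit = demand + MEB = 200.731 - 0.276q.
Set SMB = MC: 200.731 - 0.276q = 7.898 + 1.873q → q* = 89.7315.
The Pigouvian subsidy equals MEB at q*: 13.047 + 1.348×89.7315 = 134.0051.

subsidy = 134.005 per unit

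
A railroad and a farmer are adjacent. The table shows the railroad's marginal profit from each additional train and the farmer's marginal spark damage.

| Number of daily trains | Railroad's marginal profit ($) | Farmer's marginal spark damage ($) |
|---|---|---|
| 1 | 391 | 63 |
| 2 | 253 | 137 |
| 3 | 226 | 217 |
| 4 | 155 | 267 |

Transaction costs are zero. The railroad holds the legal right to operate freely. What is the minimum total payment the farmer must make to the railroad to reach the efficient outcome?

Left alone the railroad would choose level 4 (marginal profit stays positive).
Efficient level: k* = 3 (marginal profit ≥ marginal spark damage through 3).
The farmer must at least cover the railroad's forgone profit from cutting 4→3: 155 = 155.

$155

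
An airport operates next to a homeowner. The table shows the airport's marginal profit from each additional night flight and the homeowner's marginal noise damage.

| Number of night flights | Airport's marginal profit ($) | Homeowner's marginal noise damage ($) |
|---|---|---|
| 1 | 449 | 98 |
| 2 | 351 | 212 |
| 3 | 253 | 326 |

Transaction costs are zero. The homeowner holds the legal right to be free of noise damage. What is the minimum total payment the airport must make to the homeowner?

$310

Efficient level: marginal profit ≥ marginal noise damage through level 2, so k* = 2.
With the homeowner holding the right, the airport must at least compensate total damage at k*: 98 + 212 = 310.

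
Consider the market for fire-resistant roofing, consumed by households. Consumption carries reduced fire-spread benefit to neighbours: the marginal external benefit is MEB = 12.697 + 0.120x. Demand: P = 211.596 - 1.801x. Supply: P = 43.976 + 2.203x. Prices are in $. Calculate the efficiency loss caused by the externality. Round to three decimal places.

Market equilibrium (private): 43.976 + 2.203x = 211.596 - 1.801x → x_m = 41.8631.
Social marginal benefit = demand + MEB = 224.293 - 1.681x.
Set SMB = MC: 224.293 - 1.681x = 43.976 + 2.203x → x* = 46.4256.
Between x* and x_m the wedge SMB − MC runs linearly from 0 to MEB(x_m), so the loss is a triangle.
DWL = ½ × 4.5625 × 17.7206 = 40.4251.

DWL = $40.425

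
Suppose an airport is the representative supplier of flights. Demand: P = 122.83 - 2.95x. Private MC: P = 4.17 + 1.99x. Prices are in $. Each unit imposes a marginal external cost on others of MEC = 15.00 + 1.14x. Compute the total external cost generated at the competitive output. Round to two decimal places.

$689.18

Market equilibrium (private): 4.17 + 1.99x = 122.83 - 2.95x → x_m = 24.0202.
Total external cost = ∫₀^{x_m} (15.00 + 1.14x) dx = 15.00×24.0202 + ½×1.14×24.0202² = 689.1759.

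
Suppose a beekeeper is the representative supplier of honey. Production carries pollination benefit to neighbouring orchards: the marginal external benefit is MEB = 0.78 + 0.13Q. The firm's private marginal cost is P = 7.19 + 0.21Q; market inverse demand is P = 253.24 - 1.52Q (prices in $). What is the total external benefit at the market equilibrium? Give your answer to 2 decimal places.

$1425.76

Market equilibrium (private): 7.19 + 0.21Q = 253.24 - 1.52Q → Q_m = 142.2254.
Total external benefit = ∫₀^{Q_m} (0.78 + 0.13Q) dQ = 0.78×142.2254 + ½×0.13×142.2254² = 1425.7600.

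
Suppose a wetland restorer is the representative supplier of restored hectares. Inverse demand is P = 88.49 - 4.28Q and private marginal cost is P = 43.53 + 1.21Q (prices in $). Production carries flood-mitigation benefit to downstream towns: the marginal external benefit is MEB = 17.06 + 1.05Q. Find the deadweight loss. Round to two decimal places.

Market equilibrium (private): 43.53 + 1.21Q = 88.49 - 4.28Q → Q_m = 8.1894.
Social marginal cost = private MC − MEB = 26.47 + 0.16Q.
Set SMC = demand: 26.47 + 0.16Q = 88.49 - 4.28Q → Q* = 13.9685.
The welfare-loss triangle has base |Q_m − Q*| and height MEB(Q_m) (the vertical gap between SMC and demand is zero at Q* and MEB at Q_m).
DWL = ½ × 5.7791 × 25.6589 = 74.1427.

DWL = $74.14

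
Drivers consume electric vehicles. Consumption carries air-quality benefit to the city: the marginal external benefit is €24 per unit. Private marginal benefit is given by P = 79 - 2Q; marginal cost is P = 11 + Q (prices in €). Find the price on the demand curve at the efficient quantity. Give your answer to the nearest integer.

P = €18

Social marginal benefit = demand + MEB = 103 - 2Q.
Set SMB = MC: 103 - 2Q = 11 + Q → Q* = 30.6667.
Consumer price on the demand curve at Q*: 79 − 2×30.6667 = 17.6666.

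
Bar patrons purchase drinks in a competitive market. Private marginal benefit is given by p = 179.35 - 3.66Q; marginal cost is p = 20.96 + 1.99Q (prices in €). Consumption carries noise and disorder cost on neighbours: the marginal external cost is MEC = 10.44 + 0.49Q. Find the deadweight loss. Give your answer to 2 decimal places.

Market equilibrium (private): 20.96 + 1.99Q = 179.35 - 3.66Q → Q_m = 28.0336.
Social marginal benefit = demand − MEC = 168.91 - 4.15Q.
Set SMB = MC: 168.91 - 4.15Q = 20.96 + 1.99Q → Q* = 24.0961.
The welfare-loss triangle has base |Q_m − Q*| and height MEC(Q_m) (the vertical gap between SMB and MC is zero at Q* and MEC at Q_m).
DWL = ½ × 3.9375 × 24.1765 = 47.5975.

DWL = €47.60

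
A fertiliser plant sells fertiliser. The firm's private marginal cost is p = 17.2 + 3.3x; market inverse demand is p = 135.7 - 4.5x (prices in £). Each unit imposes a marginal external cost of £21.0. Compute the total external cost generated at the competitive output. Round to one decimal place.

Market equilibrium (private): 17.2 + 3.3x = 135.7 - 4.5x → x_m = 15.1923.
Total external cost = MEC × x_m = 21.0 × 15.1923 = 319.0383.

£319.0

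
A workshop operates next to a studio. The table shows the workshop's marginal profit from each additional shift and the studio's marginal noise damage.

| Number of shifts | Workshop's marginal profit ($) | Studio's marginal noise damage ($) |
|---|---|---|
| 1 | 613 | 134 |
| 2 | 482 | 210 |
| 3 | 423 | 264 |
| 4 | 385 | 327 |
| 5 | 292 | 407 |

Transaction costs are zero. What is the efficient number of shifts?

Bargaining reaches the level where marginal profit last exceeds marginal noise damage.
That holds through level 4 (385 ≥ 327) but not at 5 (292 < 407).

4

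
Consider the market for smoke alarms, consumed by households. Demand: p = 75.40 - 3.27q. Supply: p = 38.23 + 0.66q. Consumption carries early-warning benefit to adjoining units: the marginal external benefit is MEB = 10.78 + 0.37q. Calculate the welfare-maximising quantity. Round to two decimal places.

q* = 13.47

Social marginal benefit = demand + MEB = 86.18 - 2.90q.
Set SMB = MC: 86.18 - 2.90q = 38.23 + 0.66q → q* = 13.4691.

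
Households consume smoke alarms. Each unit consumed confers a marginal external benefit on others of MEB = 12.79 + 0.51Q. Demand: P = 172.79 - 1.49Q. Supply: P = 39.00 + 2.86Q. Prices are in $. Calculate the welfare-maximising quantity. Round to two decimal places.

Q* = 38.17

Social marginal benefit = demand + MEB = 185.58 - 0.98Q.
Set SMB = MC: 185.58 - 0.98Q = 39.00 + 2.86Q → Q* = 38.1719.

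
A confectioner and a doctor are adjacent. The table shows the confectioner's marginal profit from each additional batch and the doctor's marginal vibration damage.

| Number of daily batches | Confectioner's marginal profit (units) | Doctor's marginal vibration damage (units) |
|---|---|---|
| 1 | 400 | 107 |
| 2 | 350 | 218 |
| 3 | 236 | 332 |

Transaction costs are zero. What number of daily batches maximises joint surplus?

Bargaining reaches the level where marginal profit last exceeds marginal vibration damage.
That holds through level 2 (350 ≥ 218) but not at 3 (236 < 332).

2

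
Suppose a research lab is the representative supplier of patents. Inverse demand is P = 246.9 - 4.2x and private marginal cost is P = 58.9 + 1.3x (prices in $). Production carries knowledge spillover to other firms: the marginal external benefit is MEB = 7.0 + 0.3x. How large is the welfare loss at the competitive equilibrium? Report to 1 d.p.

Market equilibrium (private): 58.9 + 1.3x = 246.9 - 4.2x → x_m = 34.1818.
Social marginal cost = private MC − MEB = 51.9 + x.
Set SMC = demand: 51.9 + x = 246.9 - 4.2x → x* = 37.5000.
The welfare-loss triangle has base |x_m − x*| and height MEB(x_m) (the vertical gap between SMC and demand is zero at x* and MEB at x_m).
DWL = ½ × 3.3182 × 17.2545 = 28.6269.

DWL = $28.6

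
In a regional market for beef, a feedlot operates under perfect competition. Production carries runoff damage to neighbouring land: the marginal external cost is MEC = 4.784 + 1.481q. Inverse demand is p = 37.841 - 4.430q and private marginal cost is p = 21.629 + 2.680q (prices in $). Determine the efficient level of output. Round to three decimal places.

q* = 1.330

Social marginal cost = private MC + MEC = 26.413 + 4.161q.
Set SMC = demand: 26.413 + 4.161q = 37.841 - 4.430q → q* = 1.3302.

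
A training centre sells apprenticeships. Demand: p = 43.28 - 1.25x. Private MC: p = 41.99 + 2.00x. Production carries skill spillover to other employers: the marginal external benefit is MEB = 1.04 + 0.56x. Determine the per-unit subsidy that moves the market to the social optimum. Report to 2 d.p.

subsidy = 1.53 per unit

Social marginal cost = private MC − MEB = 40.95 + 1.44x.
Set SMC = demand: 40.95 + 1.44x = 43.28 - 1.25x → x* = 0.8662.
The Pigouvian subsidy equals MEB at x*: 1.04 + 0.56×0.8662 = 1.5251.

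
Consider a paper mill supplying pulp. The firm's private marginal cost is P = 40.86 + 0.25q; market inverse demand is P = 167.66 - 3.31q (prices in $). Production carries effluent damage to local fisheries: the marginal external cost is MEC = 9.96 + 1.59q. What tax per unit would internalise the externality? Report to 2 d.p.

tax = $46.03 per unit

Social marginal cost = private MC + MEC = 50.82 + 1.84q.
Set SMC = demand: 50.82 + 1.84q = 167.66 - 3.31q → q* = 22.6874.
The Pigouvian tax equals MEC at q*: 9.96 + 1.59×22.6874 = 46.0330.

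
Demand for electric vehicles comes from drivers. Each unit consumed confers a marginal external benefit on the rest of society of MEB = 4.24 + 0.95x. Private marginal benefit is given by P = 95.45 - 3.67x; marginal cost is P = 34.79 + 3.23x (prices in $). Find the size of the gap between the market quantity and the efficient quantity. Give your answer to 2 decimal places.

2.12 units

Market equilibrium (private): 34.79 + 3.23x = 95.45 - 3.67x → x_m = 8.7913.
Social marginal benefit = demand + MEB = 99.69 - 2.72x.
Set SMB = MC: 99.69 - 2.72x = 34.79 + 3.23x → x* = 10.9076.
Gap = |8.7913 − 10.9076| = 2.1163.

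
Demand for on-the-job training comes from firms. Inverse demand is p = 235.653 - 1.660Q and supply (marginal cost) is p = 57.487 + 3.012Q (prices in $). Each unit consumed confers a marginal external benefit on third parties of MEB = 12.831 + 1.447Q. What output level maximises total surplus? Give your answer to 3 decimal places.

Q* = 59.224

Social marginal benefit = demand + MEB = 248.484 - 0.213Q.
Set SMB = MC: 248.484 - 0.213Q = 57.487 + 3.012Q → Q* = 59.2239.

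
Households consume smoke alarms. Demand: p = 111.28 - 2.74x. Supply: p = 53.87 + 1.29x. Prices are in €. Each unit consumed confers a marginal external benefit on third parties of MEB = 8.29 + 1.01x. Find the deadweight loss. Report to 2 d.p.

DWL = €85.15

Market equilibrium (private): 53.87 + 1.29x = 111.28 - 2.74x → x_m = 14.2457.
Social marginal benefit = demand + MEB = 119.57 - 1.73x.
Set SMB = MC: 119.57 - 1.73x = 53.87 + 1.29x → x* = 21.7550.
Height of the DWL triangle at x_m is SMB(x_m) − MC(x_m) = MEB(x_m) = 22.6781.
DWL = ½ × 7.5093 × 22.6781 = 85.1483.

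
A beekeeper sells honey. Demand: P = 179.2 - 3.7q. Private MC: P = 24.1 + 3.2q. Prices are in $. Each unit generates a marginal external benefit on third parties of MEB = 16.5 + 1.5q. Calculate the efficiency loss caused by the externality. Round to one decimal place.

Market equilibrium (private): 24.1 + 3.2q = 179.2 - 3.7q → q_m = 22.4783.
Social marginal cost = private MC − MEB = 7.6 + 1.7q.
Set SMC = demand: 7.6 + 1.7q = 179.2 - 3.7q → q* = 31.7778.
The loss is the area between SMC and demand from q* to q_m; with linear curves that's a triangle of height MEB(q_m).
DWL = ½ × 9.2995 × 50.2174 = 233.4984.

DWL = $233.5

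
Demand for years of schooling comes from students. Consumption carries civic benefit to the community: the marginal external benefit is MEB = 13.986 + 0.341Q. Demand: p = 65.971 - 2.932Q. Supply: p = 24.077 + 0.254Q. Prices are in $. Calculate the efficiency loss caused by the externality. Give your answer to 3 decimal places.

DWL = $59.954

Market equilibrium (private): 24.077 + 0.254Q = 65.971 - 2.932Q → Q_m = 13.1494.
Social marginal benefit = demand + MEB = 79.957 - 2.591Q.
Set SMB = MC: 79.957 - 2.591Q = 24.077 + 0.254Q → Q* = 19.6415.
The loss is the area between SMB and MC from Q* to Q_m; with linear curves that's a triangle of height MEB(Q_m).
DWL = ½ × 6.4921 × 18.4699 = 59.9542.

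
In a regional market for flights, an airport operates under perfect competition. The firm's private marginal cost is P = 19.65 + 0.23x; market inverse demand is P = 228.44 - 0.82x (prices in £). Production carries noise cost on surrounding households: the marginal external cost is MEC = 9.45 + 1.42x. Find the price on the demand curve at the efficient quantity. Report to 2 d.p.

Social marginal cost = private MC + MEC = 29.10 + 1.65x.
Set SMC = demand: 29.10 + 1.65x = 228.44 - 0.82x → x* = 80.7045.
Consumer price on the demand curve at x*: 228.44 − 0.82×80.7045 = 162.2623.

P = £162.26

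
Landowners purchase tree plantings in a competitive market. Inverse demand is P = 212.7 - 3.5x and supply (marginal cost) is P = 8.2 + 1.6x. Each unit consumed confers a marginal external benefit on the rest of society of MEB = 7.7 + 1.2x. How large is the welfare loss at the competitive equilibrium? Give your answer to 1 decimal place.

Market equilibrium (private): 8.2 + 1.6x = 212.7 - 3.5x → x_m = 40.0980.
Social marginal benefit = demand + MEB = 220.4 - 2.3x.
Set SMB = MC: 220.4 - 2.3x = 8.2 + 1.6x → x* = 54.4103.
The loss is the area between SMB and MC from x* to x_m; with linear curves that's a triangle of height MEB(x_m).
DWL = ½ × 14.3123 × 55.8176 = 399.4391.

DWL = 399.4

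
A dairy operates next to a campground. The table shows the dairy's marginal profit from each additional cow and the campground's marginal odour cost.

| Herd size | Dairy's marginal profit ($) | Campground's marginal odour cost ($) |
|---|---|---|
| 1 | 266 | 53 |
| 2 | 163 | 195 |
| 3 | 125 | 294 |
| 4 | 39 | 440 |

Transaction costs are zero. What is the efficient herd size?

1

Bargaining reaches the level where marginal profit last exceeds marginal odour cost.
That holds through level 1 (266 ≥ 53) but not at 2 (163 < 195).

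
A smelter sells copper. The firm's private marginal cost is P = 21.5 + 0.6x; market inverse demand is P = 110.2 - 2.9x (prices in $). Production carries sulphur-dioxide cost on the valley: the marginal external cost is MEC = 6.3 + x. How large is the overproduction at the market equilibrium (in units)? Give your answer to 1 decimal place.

Market equilibrium (private): 21.5 + 0.6x = 110.2 - 2.9x → x_m = 25.3429.
Social marginal cost = private MC + MEC = 27.8 + 1.6x.
Set SMC = demand: 27.8 + 1.6x = 110.2 - 2.9x → x* = 18.3111.
Gap = |25.3429 − 18.3111| = 7.0318.

7.0 units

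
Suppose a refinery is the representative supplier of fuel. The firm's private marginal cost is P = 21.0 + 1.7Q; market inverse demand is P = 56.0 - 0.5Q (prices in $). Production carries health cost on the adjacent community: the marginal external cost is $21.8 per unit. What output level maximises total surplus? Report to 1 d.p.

Q* = 6.0

Social marginal cost = private MC + MEC = 42.8 + 1.7Q.
Set SMC = demand: 42.8 + 1.7Q = 56.0 - 0.5Q → Q* = 6.0000.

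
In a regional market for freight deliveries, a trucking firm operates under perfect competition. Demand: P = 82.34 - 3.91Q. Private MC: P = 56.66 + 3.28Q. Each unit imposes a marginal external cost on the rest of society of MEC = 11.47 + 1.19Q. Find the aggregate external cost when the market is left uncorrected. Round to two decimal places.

48.56

Market equilibrium (private): 56.66 + 3.28Q = 82.34 - 3.91Q → Q_m = 3.5716.
Total external cost = ∫₀^{Q_m} (11.47 + 1.19Q) dQ = 11.47×3.5716 + ½×1.19×3.5716² = 48.5563.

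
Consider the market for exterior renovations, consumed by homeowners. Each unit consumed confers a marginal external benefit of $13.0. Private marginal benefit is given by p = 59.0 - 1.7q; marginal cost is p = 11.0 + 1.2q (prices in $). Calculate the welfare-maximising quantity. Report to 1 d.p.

q* = 21.0

Social marginal benefit = demand + MEB = 72.0 - 1.7q.
Set SMB = MC: 72.0 - 1.7q = 11.0 + 1.2q → q* = 21.0345.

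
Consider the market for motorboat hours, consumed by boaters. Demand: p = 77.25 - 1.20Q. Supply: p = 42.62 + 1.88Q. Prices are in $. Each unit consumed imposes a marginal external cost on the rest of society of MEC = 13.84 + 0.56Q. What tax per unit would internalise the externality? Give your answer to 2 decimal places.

Social marginal benefit = demand − MEC = 63.41 - 1.76Q.
Set SMB = MC: 63.41 - 1.76Q = 42.62 + 1.88Q → Q* = 5.7115.
The Pigouvian tax equals MEC at Q*: 13.84 + 0.56×5.7115 = 17.0384.

tax = $17.04 per unit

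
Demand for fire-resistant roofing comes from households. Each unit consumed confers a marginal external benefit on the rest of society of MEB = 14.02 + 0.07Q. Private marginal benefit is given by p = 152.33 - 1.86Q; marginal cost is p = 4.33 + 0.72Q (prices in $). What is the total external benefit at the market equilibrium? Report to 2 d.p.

$919.42

Market equilibrium (private): 4.33 + 0.72Q = 152.33 - 1.86Q → Q_m = 57.3643.
Total external benefit = ∫₀^{Q_m} (14.02 + 0.07Q) dQ = 14.02×57.3643 + ½×0.07×57.3643² = 919.4207.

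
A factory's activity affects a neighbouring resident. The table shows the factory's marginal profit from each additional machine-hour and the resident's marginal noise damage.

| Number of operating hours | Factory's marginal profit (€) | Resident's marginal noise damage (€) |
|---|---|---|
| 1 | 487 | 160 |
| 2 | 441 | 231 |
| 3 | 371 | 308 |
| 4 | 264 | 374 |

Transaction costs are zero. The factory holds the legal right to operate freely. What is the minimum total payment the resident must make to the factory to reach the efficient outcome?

€264

Left alone the factory would choose level 4 (marginal profit stays positive).
Efficient level: k* = 3 (marginal profit ≥ marginal noise damage through 3).
The resident must at least cover the factory's forgone profit from cutting 4→3: 264 = 264.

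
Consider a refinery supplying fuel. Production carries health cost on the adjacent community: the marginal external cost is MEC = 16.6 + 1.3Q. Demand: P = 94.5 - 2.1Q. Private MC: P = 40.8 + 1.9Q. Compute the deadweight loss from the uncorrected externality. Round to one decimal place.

DWL = 109.4

Market equilibrium (private): 40.8 + 1.9Q = 94.5 - 2.1Q → Q_m = 13.4250.
Social marginal cost = private MC + MEC = 57.4 + 3.2Q.
Set SMC = demand: 57.4 + 3.2Q = 94.5 - 2.1Q → Q* = 7.0000.
The welfare-loss triangle has base |Q_m − Q*| and height MEC(Q_m) (the vertical gap between SMC and demand is zero at Q* and MEC at Q_m).
DWL = ½ × 6.4250 × 34.0525 = 109.3937.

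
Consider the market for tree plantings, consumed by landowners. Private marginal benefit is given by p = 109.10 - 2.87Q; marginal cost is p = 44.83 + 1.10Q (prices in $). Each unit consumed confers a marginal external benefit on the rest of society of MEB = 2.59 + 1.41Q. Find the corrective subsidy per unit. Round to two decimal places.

subsidy = $39.42 per unit

Social marginal benefit = demand + MEB = 111.69 - 1.46Q.
Set SMB = MC: 111.69 - 1.46Q = 44.83 + 1.10Q → Q* = 26.1172.
The Pigouvian subsidy equals MEB at Q*: 2.59 + 1.41×26.1172 = 39.4153.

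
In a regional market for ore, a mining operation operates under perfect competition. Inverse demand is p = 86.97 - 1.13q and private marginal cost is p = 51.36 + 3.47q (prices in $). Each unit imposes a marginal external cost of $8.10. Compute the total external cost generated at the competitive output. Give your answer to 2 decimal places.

$62.70

Market equilibrium (private): 51.36 + 3.47q = 86.97 - 1.13q → q_m = 7.7413.
Total external cost = MEC × q_m = 8.10 × 7.7413 = 62.7045.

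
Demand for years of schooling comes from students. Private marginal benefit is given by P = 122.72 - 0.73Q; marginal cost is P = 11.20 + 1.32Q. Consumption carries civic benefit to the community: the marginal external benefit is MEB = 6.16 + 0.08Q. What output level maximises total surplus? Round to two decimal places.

Social marginal benefit = demand + MEB = 128.88 - 0.65Q.
Set SMB = MC: 128.88 - 0.65Q = 11.20 + 1.32Q → Q* = 59.7360.

Q* = 59.74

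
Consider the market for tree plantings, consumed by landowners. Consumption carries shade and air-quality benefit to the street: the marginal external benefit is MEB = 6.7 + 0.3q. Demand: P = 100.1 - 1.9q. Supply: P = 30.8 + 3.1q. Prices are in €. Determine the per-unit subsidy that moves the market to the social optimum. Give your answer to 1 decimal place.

subsidy = €11.6 per unit

Social marginal benefit = demand + MEB = 106.8 - 1.6q.
Set SMB = MC: 106.8 - 1.6q = 30.8 + 3.1q → q* = 16.1702.
The Pigouvian subsidy equals MEB at q*: 6.7 + 0.3×16.1702 = 11.5511.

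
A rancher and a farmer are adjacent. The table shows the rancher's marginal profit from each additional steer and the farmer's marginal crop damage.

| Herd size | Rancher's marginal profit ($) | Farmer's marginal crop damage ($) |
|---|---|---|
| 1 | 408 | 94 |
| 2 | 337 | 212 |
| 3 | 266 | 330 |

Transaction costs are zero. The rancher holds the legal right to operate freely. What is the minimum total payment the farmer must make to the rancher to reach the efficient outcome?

Left alone the rancher would choose level 3 (marginal profit stays positive).
Efficient level: k* = 2 (marginal profit ≥ marginal crop damage through 2).
The farmer must at least cover the rancher's forgone profit from cutting 3→2: 266 = 266.

$266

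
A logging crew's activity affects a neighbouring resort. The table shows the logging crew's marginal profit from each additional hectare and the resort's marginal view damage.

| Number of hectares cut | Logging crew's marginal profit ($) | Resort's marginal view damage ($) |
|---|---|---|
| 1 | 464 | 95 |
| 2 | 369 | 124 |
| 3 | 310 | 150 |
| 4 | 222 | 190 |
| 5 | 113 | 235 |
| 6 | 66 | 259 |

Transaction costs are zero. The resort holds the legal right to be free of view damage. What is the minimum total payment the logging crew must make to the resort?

Efficient level: marginal profit ≥ marginal view damage through level 4, so k* = 4.
With the resort holding the right, the logging crew must at least compensate total damage at k*: 95 + 124 + 150 + 190 = 559.

$559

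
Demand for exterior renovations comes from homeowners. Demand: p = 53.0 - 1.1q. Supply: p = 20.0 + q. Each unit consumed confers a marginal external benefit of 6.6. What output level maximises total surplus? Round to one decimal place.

q* = 18.9

Social marginal benefit = demand + MEB = 59.6 - 1.1q.
Set SMB = MC: 59.6 - 1.1q = 20.0 + q → q* = 18.8571.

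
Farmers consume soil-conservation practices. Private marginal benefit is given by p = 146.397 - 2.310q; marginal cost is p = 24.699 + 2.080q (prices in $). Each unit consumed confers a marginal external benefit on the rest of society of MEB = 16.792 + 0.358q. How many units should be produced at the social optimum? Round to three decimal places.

q* = 34.348

Social marginal benefit = demand + MEB = 163.189 - 1.952q.
Set SMB = MC: 163.189 - 1.952q = 24.699 + 2.080q → q* = 34.3477.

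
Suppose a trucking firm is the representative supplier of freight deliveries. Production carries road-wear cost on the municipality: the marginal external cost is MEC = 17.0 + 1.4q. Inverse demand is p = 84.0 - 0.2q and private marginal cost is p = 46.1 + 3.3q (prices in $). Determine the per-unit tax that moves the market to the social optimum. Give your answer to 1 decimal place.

tax = $23.0 per unit

Social marginal cost = private MC + MEC = 63.1 + 4.7q.
Set SMC = demand: 63.1 + 4.7q = 84.0 - 0.2q → q* = 4.2653.
The Pigouvian tax equals MEC at q*: 17.0 + 1.4×4.2653 = 22.9714.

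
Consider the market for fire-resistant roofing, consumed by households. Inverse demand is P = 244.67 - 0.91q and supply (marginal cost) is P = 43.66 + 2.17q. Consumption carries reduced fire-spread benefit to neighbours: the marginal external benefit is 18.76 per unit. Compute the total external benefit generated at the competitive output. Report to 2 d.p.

Market equilibrium (private): 43.66 + 2.17q = 244.67 - 0.91q → q_m = 65.2630.
Total external benefit = MEB × q_m = 18.76 × 65.2630 = 1224.3339.

1224.33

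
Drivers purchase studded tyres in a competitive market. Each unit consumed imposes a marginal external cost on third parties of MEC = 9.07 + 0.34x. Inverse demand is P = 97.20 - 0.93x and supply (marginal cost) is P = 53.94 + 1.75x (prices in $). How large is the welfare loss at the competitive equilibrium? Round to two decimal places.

Market equilibrium (private): 53.94 + 1.75x = 97.20 - 0.93x → x_m = 16.1418.
Social marginal benefit = demand − MEC = 88.13 - 1.27x.
Set SMB = MC: 88.13 - 1.27x = 53.94 + 1.75x → x* = 11.3212.
Height of the DWL triangle at x_m is MC(x_m) − SMB(x_m) = MEC(x_m) = 14.5582.
DWL = ½ × 4.8206 × 14.5582 = 35.0896.

DWL = $35.09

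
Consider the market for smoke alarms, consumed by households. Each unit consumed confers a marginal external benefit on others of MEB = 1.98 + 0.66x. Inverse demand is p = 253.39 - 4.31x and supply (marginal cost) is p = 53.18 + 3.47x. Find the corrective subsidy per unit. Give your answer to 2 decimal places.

subsidy = 20.72 per unit

Social marginal benefit = demand + MEB = 255.37 - 3.65x.
Set SMB = MC: 255.37 - 3.65x = 53.18 + 3.47x → x* = 28.3975.
The Pigouvian subsidy equals MEB at x*: 1.98 + 0.66×28.3975 = 20.7224.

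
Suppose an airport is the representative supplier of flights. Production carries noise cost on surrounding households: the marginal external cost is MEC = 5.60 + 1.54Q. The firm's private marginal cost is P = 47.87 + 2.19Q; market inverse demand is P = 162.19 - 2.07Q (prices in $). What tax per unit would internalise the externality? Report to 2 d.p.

tax = $34.47 per unit

Social marginal cost = private MC + MEC = 53.47 + 3.73Q.
Set SMC = demand: 53.47 + 3.73Q = 162.19 - 2.07Q → Q* = 18.7448.
The Pigouvian tax equals MEC at Q*: 5.60 + 1.54×18.7448 = 34.4670.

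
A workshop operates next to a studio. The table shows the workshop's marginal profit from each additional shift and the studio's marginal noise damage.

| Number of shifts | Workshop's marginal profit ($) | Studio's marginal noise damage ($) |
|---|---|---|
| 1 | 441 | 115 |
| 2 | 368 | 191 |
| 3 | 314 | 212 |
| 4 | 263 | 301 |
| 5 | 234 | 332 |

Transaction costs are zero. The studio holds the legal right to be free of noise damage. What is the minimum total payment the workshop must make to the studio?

$518

Efficient level: marginal profit ≥ marginal noise damage through level 3, so k* = 3.
With the studio holding the right, the workshop must at least compensate total damage at k*: 115 + 191 + 212 = 518.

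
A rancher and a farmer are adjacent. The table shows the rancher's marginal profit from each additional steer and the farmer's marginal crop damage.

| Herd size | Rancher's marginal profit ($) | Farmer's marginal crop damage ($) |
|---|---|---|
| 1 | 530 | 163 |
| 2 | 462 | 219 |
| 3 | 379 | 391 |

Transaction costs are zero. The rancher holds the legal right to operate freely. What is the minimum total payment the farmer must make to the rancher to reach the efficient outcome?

$379

Left alone the rancher would choose level 3 (marginal profit stays positive).
Efficient level: k* = 2 (marginal profit ≥ marginal crop damage through 2).
The farmer must at least cover the rancher's forgone profit from cutting 3→2: 379 = 379.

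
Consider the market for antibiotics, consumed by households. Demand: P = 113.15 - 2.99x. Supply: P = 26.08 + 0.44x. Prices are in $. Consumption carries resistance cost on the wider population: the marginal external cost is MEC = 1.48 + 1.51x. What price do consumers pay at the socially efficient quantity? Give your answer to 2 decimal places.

P = $61.35

Social marginal benefit = demand − MEC = 111.67 - 4.50x.
Set SMB = MC: 111.67 - 4.50x = 26.08 + 0.44x → x* = 17.3259.
Consumer price on the demand curve at x*: 113.15 − 2.99×17.3259 = 61.3456.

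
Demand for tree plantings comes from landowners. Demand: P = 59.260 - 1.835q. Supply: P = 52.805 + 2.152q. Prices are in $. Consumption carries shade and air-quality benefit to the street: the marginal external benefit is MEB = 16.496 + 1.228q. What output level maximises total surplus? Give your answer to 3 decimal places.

Social marginal benefit = demand + MEB = 75.756 - 0.607q.
Set SMB = MC: 75.756 - 0.607q = 52.805 + 2.152q → q* = 8.3186.

q* = 8.319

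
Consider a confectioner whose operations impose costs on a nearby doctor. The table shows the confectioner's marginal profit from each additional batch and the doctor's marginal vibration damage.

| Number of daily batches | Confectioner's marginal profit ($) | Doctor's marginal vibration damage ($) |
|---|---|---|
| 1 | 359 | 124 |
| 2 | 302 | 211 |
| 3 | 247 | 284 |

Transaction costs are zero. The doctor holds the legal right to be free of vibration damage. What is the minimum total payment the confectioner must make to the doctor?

$335

Efficient level: marginal profit ≥ marginal vibration damage through level 2, so k* = 2.
With the doctor holding the right, the confectioner must at least compensate total damage at k*: 124 + 211 = 335.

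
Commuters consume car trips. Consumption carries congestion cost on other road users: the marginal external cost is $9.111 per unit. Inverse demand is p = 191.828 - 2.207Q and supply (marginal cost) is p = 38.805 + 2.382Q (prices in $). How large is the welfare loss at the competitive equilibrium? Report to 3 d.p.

DWL = $9.044

Market equilibrium (private): 38.805 + 2.382Q = 191.828 - 2.207Q → Q_m = 33.3456.
Social marginal benefit = demand − MEC = 182.717 - 2.207Q.
Set SMB = MC: 182.717 - 2.207Q = 38.805 + 2.382Q → Q* = 31.3602.
Height of the DWL triangle at Q_m is MC(Q_m) − SMB(Q_m) = MEC(Q_m) = 9.1110.
DWL = ½ × 1.9854 × 9.1110 = 9.0445.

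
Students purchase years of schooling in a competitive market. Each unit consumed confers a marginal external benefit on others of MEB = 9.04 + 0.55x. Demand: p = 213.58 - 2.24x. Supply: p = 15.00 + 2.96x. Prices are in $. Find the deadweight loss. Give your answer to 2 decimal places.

Market equilibrium (private): 15.00 + 2.96x = 213.58 - 2.24x → x_m = 38.1885.
Social marginal benefit = demand + MEB = 222.62 - 1.69x.
Set SMB = MC: 222.62 - 1.69x = 15.00 + 2.96x → x* = 44.6495.
The loss is the area between SMB and MC from x* to x_m; with linear curves that's a triangle of height MEB(x_m).
DWL = ½ × 6.4610 × 30.0437 = 97.0562.

DWL = $97.06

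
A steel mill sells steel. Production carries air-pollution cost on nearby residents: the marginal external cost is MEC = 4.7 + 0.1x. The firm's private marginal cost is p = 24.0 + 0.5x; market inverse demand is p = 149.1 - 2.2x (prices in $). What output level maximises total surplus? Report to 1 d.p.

x* = 43.0

Social marginal cost = private MC + MEC = 28.7 + 0.6x.
Set SMC = demand: 28.7 + 0.6x = 149.1 - 2.2x → x* = 43.0000.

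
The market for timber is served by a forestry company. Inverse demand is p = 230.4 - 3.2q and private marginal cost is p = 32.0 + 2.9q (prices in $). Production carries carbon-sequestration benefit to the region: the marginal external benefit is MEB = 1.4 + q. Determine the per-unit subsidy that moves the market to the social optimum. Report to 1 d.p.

Social marginal cost = private MC − MEB = 30.6 + 1.9q.
Set SMC = demand: 30.6 + 1.9q = 230.4 - 3.2q → q* = 39.1765.
The Pigouvian subsidy equals MEB at q*: 1.4 + 1.0×39.1765 = 40.5765.

subsidy = $40.6 per unit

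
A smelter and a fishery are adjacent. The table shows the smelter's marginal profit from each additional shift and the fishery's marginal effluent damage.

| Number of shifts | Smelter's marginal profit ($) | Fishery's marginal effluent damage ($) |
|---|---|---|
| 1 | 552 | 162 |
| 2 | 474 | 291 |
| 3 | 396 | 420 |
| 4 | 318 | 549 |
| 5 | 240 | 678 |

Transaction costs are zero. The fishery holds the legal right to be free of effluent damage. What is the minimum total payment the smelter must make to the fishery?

$453

Efficient level: marginal profit ≥ marginal effluent damage through level 2, so k* = 2.
With the fishery holding the right, the smelter must at least compensate total damage at k*: 162 + 291 = 453.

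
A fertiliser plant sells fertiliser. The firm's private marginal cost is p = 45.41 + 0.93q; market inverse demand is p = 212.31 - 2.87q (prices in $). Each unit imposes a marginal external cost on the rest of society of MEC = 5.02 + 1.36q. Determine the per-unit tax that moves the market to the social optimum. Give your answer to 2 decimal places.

tax = $47.69 per unit

Social marginal cost = private MC + MEC = 50.43 + 2.29q.
Set SMC = demand: 50.43 + 2.29q = 212.31 - 2.87q → q* = 31.3721.
The Pigouvian tax equals MEC at q*: 5.02 + 1.36×31.3721 = 47.6861.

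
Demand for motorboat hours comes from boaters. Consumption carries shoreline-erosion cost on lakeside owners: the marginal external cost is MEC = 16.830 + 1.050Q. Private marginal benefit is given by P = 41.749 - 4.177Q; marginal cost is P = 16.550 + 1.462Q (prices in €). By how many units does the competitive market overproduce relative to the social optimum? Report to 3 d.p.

3.218 units

Market equilibrium (private): 16.550 + 1.462Q = 41.749 - 4.177Q → Q_m = 4.4687.
Social marginal benefit = demand − MEC = 24.919 - 5.227Q.
Set SMB = MC: 24.919 - 5.227Q = 16.550 + 1.462Q → Q* = 1.2512.
Gap = |4.4687 − 1.2512| = 3.2175.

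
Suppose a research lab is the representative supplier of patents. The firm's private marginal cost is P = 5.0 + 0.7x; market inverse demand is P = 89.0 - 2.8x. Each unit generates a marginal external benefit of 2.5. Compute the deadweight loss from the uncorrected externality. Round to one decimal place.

DWL = 0.9

Market equilibrium (private): 5.0 + 0.7x = 89.0 - 2.8x → x_m = 24.0000.
Social marginal cost = private MC − MEB = 2.5 + 0.7x.
Set SMC = demand: 2.5 + 0.7x = 89.0 - 2.8x → x* = 24.7143.
Height of the DWL triangle at x_m is demand(x_m) − SMC(x_m) = MEB(x_m) = 2.5000.
DWL = ½ × 0.7143 × 2.5000 = 0.8929.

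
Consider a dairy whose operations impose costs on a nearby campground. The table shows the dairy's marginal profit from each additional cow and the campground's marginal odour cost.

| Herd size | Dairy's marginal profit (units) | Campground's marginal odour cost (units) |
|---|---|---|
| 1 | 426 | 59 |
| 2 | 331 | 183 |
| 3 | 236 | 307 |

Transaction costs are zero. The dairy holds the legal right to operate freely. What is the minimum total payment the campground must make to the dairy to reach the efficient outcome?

Left alone the dairy would choose level 3 (marginal profit stays positive).
Efficient level: k* = 2 (marginal profit ≥ marginal odour cost through 2).
The campground must at least cover the dairy's forgone profit from cutting 3→2: 236 = 236.

236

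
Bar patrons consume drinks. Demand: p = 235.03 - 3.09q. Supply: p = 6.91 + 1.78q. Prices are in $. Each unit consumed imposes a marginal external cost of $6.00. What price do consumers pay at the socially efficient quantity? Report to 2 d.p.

P = $94.10

Social marginal benefit = demand − MEC = 229.03 - 3.09q.
Set SMB = MC: 229.03 - 3.09q = 6.91 + 1.78q → q* = 45.6099.
Consumer price on the demand curve at q*: 235.03 − 3.09×45.6099 = 94.0954.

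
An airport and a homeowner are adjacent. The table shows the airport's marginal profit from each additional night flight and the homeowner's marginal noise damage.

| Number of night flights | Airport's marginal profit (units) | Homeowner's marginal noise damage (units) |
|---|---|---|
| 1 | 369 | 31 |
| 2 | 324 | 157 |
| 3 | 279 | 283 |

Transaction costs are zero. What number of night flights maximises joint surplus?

Bargaining reaches the level where marginal profit last exceeds marginal noise damage.
That holds through level 2 (324 ≥ 157) but not at 3 (279 < 283).

2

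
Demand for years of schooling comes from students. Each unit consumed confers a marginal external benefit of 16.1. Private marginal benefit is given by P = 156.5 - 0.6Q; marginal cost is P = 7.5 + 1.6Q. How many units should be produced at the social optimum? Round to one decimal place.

Social marginal benefit = demand + MEB = 172.6 - 0.6Q.
Set SMB = MC: 172.6 - 0.6Q = 7.5 + 1.6Q → Q* = 75.0455.

Q* = 75.0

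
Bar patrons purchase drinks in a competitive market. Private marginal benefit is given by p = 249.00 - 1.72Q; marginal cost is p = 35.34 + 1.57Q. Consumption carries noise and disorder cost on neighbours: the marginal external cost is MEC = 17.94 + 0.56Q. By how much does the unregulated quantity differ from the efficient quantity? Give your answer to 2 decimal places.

14.11 units

Market equilibrium (private): 35.34 + 1.57Q = 249.00 - 1.72Q → Q_m = 64.9422.
Social marginal benefit = demand − MEC = 231.06 - 2.28Q.
Set SMB = MC: 231.06 - 2.28Q = 35.34 + 1.57Q → Q* = 50.8364.
Gap = |64.9422 − 50.8364| = 14.1058.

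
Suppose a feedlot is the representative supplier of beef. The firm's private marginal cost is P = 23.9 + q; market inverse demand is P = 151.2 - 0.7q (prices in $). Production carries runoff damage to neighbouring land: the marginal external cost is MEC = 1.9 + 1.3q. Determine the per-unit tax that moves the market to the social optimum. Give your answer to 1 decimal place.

tax = $56.2 per unit

Social marginal cost = private MC + MEC = 25.8 + 2.3q.
Set SMC = demand: 25.8 + 2.3q = 151.2 - 0.7q → q* = 41.8000.
The Pigouvian tax equals MEC at q*: 1.9 + 1.3×41.8000 = 56.2400.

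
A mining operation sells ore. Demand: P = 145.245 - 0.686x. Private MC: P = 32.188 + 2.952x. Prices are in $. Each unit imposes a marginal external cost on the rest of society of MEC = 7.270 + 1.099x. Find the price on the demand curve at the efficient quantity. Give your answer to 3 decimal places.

P = $129.925

Social marginal cost = private MC + MEC = 39.458 + 4.051x.
Set SMC = demand: 39.458 + 4.051x = 145.245 - 0.686x → x* = 22.3321.
Consumer price on the demand curve at x*: 145.245 − 0.686×22.3321 = 129.9252.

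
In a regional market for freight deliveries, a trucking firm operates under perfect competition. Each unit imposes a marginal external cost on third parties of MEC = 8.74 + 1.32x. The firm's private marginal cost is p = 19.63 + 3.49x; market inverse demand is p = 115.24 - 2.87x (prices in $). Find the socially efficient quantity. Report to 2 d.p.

x* = 11.31

Social marginal cost = private MC + MEC = 28.37 + 4.81x.
Set SMC = demand: 28.37 + 4.81x = 115.24 - 2.87x → x* = 11.3112.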